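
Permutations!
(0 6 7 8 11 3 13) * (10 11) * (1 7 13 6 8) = (0 8 10 11 3 6 13)(1 7) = [8, 7, 2, 6, 4, 5, 13, 1, 10, 9, 11, 3, 12, 0]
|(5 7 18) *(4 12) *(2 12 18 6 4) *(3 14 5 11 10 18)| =|(2 12)(3 14 5 7 6 4)(10 18 11)| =6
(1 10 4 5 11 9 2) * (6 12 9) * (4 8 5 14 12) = (1 10 8 5 11 6 4 14 12 9 2) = [0, 10, 1, 3, 14, 11, 4, 7, 5, 2, 8, 6, 9, 13, 12]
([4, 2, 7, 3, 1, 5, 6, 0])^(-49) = [4, 2, 7, 3, 1, 5, 6, 0]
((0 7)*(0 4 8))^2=((0 7 4 8))^2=(0 4)(7 8)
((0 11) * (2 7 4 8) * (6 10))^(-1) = (0 11)(2 8 4 7)(6 10)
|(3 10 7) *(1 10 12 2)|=|(1 10 7 3 12 2)|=6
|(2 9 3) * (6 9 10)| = |(2 10 6 9 3)| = 5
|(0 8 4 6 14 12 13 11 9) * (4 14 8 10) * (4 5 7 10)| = 9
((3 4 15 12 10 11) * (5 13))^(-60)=(15)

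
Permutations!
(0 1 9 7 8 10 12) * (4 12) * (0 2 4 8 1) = (1 9 7)(2 4 12)(8 10) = [0, 9, 4, 3, 12, 5, 6, 1, 10, 7, 8, 11, 2]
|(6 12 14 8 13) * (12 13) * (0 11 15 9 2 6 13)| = 6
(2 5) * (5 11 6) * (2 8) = (2 11 6 5 8) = [0, 1, 11, 3, 4, 8, 5, 7, 2, 9, 10, 6]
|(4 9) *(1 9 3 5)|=5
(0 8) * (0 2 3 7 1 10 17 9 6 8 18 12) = (0 18 12)(1 10 17 9 6 8 2 3 7) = [18, 10, 3, 7, 4, 5, 8, 1, 2, 6, 17, 11, 0, 13, 14, 15, 16, 9, 12]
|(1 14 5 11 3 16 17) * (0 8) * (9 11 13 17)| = 20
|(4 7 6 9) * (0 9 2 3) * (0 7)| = 12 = |(0 9 4)(2 3 7 6)|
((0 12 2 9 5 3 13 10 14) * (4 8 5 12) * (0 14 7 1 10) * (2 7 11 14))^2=(0 8 3)(1 11 2 12)(4 5 13)(7 10 14 9)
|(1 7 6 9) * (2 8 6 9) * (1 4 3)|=15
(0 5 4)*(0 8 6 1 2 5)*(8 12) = [0, 2, 5, 3, 12, 4, 1, 7, 6, 9, 10, 11, 8] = (1 2 5 4 12 8 6)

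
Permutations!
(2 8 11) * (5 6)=(2 8 11)(5 6)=[0, 1, 8, 3, 4, 6, 5, 7, 11, 9, 10, 2]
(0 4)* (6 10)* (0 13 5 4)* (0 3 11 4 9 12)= [3, 1, 2, 11, 13, 9, 10, 7, 8, 12, 6, 4, 0, 5]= (0 3 11 4 13 5 9 12)(6 10)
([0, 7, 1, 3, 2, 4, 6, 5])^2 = [0, 5, 7, 3, 1, 2, 6, 4]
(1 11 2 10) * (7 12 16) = (1 11 2 10)(7 12 16) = [0, 11, 10, 3, 4, 5, 6, 12, 8, 9, 1, 2, 16, 13, 14, 15, 7]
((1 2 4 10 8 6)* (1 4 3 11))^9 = ((1 2 3 11)(4 10 8 6))^9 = (1 2 3 11)(4 10 8 6)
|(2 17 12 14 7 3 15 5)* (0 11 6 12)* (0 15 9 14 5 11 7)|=35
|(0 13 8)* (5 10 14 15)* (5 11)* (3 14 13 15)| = |(0 15 11 5 10 13 8)(3 14)| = 14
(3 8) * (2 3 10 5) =(2 3 8 10 5) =[0, 1, 3, 8, 4, 2, 6, 7, 10, 9, 5]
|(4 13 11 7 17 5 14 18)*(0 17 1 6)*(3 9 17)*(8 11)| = 14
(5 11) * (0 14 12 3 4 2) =(0 14 12 3 4 2)(5 11) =[14, 1, 0, 4, 2, 11, 6, 7, 8, 9, 10, 5, 3, 13, 12]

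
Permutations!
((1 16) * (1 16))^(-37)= (16)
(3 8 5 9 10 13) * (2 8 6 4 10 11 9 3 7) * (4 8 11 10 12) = (2 11 9 10 13 7)(3 6 8 5)(4 12) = [0, 1, 11, 6, 12, 3, 8, 2, 5, 10, 13, 9, 4, 7]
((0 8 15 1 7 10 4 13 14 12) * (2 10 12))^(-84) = ((0 8 15 1 7 12)(2 10 4 13 14))^(-84) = (15)(2 10 4 13 14)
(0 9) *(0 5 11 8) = (0 9 5 11 8) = [9, 1, 2, 3, 4, 11, 6, 7, 0, 5, 10, 8]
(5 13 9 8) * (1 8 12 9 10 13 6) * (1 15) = (1 8 5 6 15)(9 12)(10 13) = [0, 8, 2, 3, 4, 6, 15, 7, 5, 12, 13, 11, 9, 10, 14, 1]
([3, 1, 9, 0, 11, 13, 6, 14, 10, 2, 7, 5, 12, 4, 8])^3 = (0 3)(2 9)(4 13 5 11)(7 10 8 14)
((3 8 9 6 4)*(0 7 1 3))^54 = (0 6 8 1)(3 7 4 9)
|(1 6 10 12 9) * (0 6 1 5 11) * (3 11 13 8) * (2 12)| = |(0 6 10 2 12 9 5 13 8 3 11)| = 11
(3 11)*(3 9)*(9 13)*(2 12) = (2 12)(3 11 13 9) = [0, 1, 12, 11, 4, 5, 6, 7, 8, 3, 10, 13, 2, 9]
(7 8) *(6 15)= (6 15)(7 8)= [0, 1, 2, 3, 4, 5, 15, 8, 7, 9, 10, 11, 12, 13, 14, 6]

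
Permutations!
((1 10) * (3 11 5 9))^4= ((1 10)(3 11 5 9))^4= (11)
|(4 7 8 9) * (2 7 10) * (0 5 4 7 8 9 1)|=14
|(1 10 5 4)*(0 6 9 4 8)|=8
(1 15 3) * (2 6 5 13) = (1 15 3)(2 6 5 13) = [0, 15, 6, 1, 4, 13, 5, 7, 8, 9, 10, 11, 12, 2, 14, 3]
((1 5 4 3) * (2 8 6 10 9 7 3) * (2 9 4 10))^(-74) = ((1 5 10 4 9 7 3)(2 8 6))^(-74) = (1 4 3 10 7 5 9)(2 8 6)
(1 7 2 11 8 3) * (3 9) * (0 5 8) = (0 5 8 9 3 1 7 2 11) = [5, 7, 11, 1, 4, 8, 6, 2, 9, 3, 10, 0]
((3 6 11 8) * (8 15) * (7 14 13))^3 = ((3 6 11 15 8)(7 14 13))^3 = (3 15 6 8 11)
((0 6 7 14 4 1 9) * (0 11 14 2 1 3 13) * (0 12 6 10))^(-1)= ((0 10)(1 9 11 14 4 3 13 12 6 7 2))^(-1)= (0 10)(1 2 7 6 12 13 3 4 14 11 9)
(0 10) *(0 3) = [10, 1, 2, 0, 4, 5, 6, 7, 8, 9, 3] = (0 10 3)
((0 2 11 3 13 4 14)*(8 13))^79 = ((0 2 11 3 8 13 4 14))^79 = (0 14 4 13 8 3 11 2)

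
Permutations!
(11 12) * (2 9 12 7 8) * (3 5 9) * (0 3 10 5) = [3, 1, 10, 0, 4, 9, 6, 8, 2, 12, 5, 7, 11] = (0 3)(2 10 5 9 12 11 7 8)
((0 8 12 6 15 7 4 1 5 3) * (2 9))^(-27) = (0 6 4 3 12 7 5 8 15 1)(2 9)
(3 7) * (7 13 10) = [0, 1, 2, 13, 4, 5, 6, 3, 8, 9, 7, 11, 12, 10] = (3 13 10 7)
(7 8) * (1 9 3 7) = (1 9 3 7 8) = [0, 9, 2, 7, 4, 5, 6, 8, 1, 3]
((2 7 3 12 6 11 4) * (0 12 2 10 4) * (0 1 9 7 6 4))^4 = ((0 12 4 10)(1 9 7 3 2 6 11))^4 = (12)(1 2 9 6 7 11 3)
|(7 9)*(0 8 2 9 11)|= |(0 8 2 9 7 11)|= 6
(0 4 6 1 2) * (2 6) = (0 4 2)(1 6) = [4, 6, 0, 3, 2, 5, 1]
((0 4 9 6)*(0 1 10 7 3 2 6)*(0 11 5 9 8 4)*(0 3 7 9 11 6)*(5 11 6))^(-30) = ((11)(0 3 2)(1 10 9 5 6)(4 8))^(-30) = (11)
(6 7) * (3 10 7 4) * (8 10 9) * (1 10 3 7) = (1 10)(3 9 8)(4 7 6) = [0, 10, 2, 9, 7, 5, 4, 6, 3, 8, 1]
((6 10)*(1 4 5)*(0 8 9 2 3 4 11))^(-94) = (0 4 8 5 9 1 2 11 3) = ((0 8 9 2 3 4 5 1 11)(6 10))^(-94)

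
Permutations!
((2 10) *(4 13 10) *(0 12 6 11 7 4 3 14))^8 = ((0 12 6 11 7 4 13 10 2 3 14))^8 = (0 2 4 6 14 10 7 12 3 13 11)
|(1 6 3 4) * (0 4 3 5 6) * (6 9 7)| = 12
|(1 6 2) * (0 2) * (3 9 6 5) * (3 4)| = 8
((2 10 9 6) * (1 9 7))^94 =((1 9 6 2 10 7))^94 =(1 10 6)(2 9 7)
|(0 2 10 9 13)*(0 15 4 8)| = |(0 2 10 9 13 15 4 8)| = 8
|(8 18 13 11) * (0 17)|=|(0 17)(8 18 13 11)|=4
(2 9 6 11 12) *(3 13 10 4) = (2 9 6 11 12)(3 13 10 4) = [0, 1, 9, 13, 3, 5, 11, 7, 8, 6, 4, 12, 2, 10]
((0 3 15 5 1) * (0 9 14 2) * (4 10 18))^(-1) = (0 2 14 9 1 5 15 3)(4 18 10)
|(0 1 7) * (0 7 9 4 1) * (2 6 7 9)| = 6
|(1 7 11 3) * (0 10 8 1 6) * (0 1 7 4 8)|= |(0 10)(1 4 8 7 11 3 6)|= 14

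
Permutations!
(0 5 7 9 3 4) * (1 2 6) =(0 5 7 9 3 4)(1 2 6) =[5, 2, 6, 4, 0, 7, 1, 9, 8, 3]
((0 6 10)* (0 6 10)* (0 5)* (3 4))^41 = ((0 10 6 5)(3 4))^41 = (0 10 6 5)(3 4)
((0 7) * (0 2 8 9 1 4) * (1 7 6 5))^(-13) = (0 5 4 6 1)(2 7 9 8)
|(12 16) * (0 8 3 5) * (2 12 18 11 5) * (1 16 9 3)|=|(0 8 1 16 18 11 5)(2 12 9 3)|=28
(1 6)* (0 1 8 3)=(0 1 6 8 3)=[1, 6, 2, 0, 4, 5, 8, 7, 3]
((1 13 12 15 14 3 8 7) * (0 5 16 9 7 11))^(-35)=((0 5 16 9 7 1 13 12 15 14 3 8 11))^(-35)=(0 7 15 11 9 12 8 16 13 3 5 1 14)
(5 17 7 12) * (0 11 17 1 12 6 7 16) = (0 11 17 16)(1 12 5)(6 7) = [11, 12, 2, 3, 4, 1, 7, 6, 8, 9, 10, 17, 5, 13, 14, 15, 0, 16]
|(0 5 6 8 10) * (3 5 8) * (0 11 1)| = 15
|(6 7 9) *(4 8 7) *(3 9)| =6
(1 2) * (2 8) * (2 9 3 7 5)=(1 8 9 3 7 5 2)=[0, 8, 1, 7, 4, 2, 6, 5, 9, 3]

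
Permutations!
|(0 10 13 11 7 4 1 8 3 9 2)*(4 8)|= 18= |(0 10 13 11 7 8 3 9 2)(1 4)|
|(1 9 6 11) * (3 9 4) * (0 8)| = |(0 8)(1 4 3 9 6 11)| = 6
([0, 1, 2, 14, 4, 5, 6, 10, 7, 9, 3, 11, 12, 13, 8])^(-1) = [0, 1, 2, 10, 4, 5, 6, 8, 14, 9, 7, 11, 12, 13, 3]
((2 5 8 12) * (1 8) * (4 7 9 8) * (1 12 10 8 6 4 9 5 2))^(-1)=((1 9 6 4 7 5 12)(8 10))^(-1)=(1 12 5 7 4 6 9)(8 10)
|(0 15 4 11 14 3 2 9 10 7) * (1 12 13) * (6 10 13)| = 14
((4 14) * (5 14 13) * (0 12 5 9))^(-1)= (0 9 13 4 14 5 12)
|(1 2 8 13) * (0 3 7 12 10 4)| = |(0 3 7 12 10 4)(1 2 8 13)| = 12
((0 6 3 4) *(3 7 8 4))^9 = (0 4 8 7 6)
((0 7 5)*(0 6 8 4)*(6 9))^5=(0 8 9 7 4 6 5)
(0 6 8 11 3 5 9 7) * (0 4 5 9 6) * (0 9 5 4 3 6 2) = (0 9 7 3 5 2)(6 8 11) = [9, 1, 0, 5, 4, 2, 8, 3, 11, 7, 10, 6]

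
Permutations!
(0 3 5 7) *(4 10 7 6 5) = (0 3 4 10 7)(5 6) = [3, 1, 2, 4, 10, 6, 5, 0, 8, 9, 7]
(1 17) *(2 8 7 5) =(1 17)(2 8 7 5) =[0, 17, 8, 3, 4, 2, 6, 5, 7, 9, 10, 11, 12, 13, 14, 15, 16, 1]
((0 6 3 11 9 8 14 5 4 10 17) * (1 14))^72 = (17)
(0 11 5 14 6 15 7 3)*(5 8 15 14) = [11, 1, 2, 0, 4, 5, 14, 3, 15, 9, 10, 8, 12, 13, 6, 7] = (0 11 8 15 7 3)(6 14)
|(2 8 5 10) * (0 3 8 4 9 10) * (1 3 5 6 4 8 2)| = |(0 5)(1 3 2 8 6 4 9 10)| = 8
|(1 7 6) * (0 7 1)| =|(0 7 6)| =3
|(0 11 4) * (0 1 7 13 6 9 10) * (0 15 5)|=11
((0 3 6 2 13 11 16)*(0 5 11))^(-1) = (0 13 2 6 3)(5 16 11)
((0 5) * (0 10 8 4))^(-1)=(0 4 8 10 5)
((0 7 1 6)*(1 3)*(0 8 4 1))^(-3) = (1 6 8 4)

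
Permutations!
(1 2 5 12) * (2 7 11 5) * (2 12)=(1 7 11 5 2 12)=[0, 7, 12, 3, 4, 2, 6, 11, 8, 9, 10, 5, 1]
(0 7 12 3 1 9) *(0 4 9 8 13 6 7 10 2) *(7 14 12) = (0 10 2)(1 8 13 6 14 12 3)(4 9) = [10, 8, 0, 1, 9, 5, 14, 7, 13, 4, 2, 11, 3, 6, 12]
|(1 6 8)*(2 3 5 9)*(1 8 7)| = 12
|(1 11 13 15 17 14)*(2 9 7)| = 6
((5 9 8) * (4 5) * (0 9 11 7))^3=(0 4 7 8 11 9 5)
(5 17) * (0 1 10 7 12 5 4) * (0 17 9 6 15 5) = (0 1 10 7 12)(4 17)(5 9 6 15) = [1, 10, 2, 3, 17, 9, 15, 12, 8, 6, 7, 11, 0, 13, 14, 5, 16, 4]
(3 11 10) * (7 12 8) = (3 11 10)(7 12 8) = [0, 1, 2, 11, 4, 5, 6, 12, 7, 9, 3, 10, 8]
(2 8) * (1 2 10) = [0, 2, 8, 3, 4, 5, 6, 7, 10, 9, 1] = (1 2 8 10)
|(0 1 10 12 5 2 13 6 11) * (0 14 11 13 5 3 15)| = 6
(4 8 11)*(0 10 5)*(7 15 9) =[10, 1, 2, 3, 8, 0, 6, 15, 11, 7, 5, 4, 12, 13, 14, 9] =(0 10 5)(4 8 11)(7 15 9)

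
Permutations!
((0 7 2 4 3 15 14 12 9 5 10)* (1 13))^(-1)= ((0 7 2 4 3 15 14 12 9 5 10)(1 13))^(-1)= (0 10 5 9 12 14 15 3 4 2 7)(1 13)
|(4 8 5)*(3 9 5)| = 5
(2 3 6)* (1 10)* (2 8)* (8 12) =(1 10)(2 3 6 12 8) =[0, 10, 3, 6, 4, 5, 12, 7, 2, 9, 1, 11, 8]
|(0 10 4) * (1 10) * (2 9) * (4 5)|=|(0 1 10 5 4)(2 9)|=10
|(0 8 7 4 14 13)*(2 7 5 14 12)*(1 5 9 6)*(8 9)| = |(0 9 6 1 5 14 13)(2 7 4 12)| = 28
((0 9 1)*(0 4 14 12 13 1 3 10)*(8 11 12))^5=((0 9 3 10)(1 4 14 8 11 12 13))^5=(0 9 3 10)(1 12 8 4 13 11 14)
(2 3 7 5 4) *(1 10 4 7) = (1 10 4 2 3)(5 7) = [0, 10, 3, 1, 2, 7, 6, 5, 8, 9, 4]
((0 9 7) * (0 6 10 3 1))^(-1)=((0 9 7 6 10 3 1))^(-1)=(0 1 3 10 6 7 9)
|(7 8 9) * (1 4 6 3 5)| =|(1 4 6 3 5)(7 8 9)| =15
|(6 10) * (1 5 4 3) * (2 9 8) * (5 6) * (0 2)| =|(0 2 9 8)(1 6 10 5 4 3)| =12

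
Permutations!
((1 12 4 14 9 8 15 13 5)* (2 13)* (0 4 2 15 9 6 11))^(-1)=((15)(0 4 14 6 11)(1 12 2 13 5)(8 9))^(-1)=(15)(0 11 6 14 4)(1 5 13 2 12)(8 9)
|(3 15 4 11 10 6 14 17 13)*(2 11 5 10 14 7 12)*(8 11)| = 14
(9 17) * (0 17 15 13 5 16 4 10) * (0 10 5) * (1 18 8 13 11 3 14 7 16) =[17, 18, 2, 14, 5, 1, 6, 16, 13, 15, 10, 3, 12, 0, 7, 11, 4, 9, 8] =(0 17 9 15 11 3 14 7 16 4 5 1 18 8 13)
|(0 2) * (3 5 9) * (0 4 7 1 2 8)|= 12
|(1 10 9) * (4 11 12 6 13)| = 15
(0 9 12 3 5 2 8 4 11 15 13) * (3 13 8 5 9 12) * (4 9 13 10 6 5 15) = [12, 1, 15, 13, 11, 2, 5, 7, 9, 3, 6, 4, 10, 0, 14, 8] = (0 12 10 6 5 2 15 8 9 3 13)(4 11)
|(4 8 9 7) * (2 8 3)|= 6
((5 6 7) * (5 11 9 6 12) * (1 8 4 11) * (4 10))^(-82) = ((1 8 10 4 11 9 6 7)(5 12))^(-82) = (12)(1 6 11 10)(4 8 7 9)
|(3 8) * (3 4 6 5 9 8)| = |(4 6 5 9 8)| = 5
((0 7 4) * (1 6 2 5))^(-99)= ((0 7 4)(1 6 2 5))^(-99)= (7)(1 6 2 5)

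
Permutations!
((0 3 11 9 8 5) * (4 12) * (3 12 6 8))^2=(0 4 8)(3 9 11)(5 12 6)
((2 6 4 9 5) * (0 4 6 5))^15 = (9)(2 5)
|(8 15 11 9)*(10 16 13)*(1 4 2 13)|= 12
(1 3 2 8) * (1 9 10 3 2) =(1 2 8 9 10 3) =[0, 2, 8, 1, 4, 5, 6, 7, 9, 10, 3]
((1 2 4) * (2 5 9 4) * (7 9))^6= (1 5 7 9 4)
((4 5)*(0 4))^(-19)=((0 4 5))^(-19)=(0 5 4)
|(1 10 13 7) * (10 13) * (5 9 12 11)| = |(1 13 7)(5 9 12 11)| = 12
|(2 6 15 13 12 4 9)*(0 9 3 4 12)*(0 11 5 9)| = 14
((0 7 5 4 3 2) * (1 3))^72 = ((0 7 5 4 1 3 2))^72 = (0 5 1 2 7 4 3)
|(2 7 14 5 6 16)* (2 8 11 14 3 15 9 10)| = |(2 7 3 15 9 10)(5 6 16 8 11 14)| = 6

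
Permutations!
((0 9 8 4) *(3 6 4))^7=(0 9 8 3 6 4)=((0 9 8 3 6 4))^7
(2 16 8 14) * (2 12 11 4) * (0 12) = [12, 1, 16, 3, 2, 5, 6, 7, 14, 9, 10, 4, 11, 13, 0, 15, 8] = (0 12 11 4 2 16 8 14)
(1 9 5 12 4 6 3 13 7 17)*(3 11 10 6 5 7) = (1 9 7 17)(3 13)(4 5 12)(6 11 10) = [0, 9, 2, 13, 5, 12, 11, 17, 8, 7, 6, 10, 4, 3, 14, 15, 16, 1]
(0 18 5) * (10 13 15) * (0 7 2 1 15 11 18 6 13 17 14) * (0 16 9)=(0 6 13 11 18 5 7 2 1 15 10 17 14 16 9)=[6, 15, 1, 3, 4, 7, 13, 2, 8, 0, 17, 18, 12, 11, 16, 10, 9, 14, 5]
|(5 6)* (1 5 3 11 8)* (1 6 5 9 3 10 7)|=8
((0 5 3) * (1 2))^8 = ((0 5 3)(1 2))^8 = (0 3 5)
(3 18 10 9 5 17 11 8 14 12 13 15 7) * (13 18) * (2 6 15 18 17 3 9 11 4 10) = [0, 1, 6, 13, 10, 3, 15, 9, 14, 5, 11, 8, 17, 18, 12, 7, 16, 4, 2] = (2 6 15 7 9 5 3 13 18)(4 10 11 8 14 12 17)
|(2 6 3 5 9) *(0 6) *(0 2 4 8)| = 7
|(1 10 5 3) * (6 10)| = |(1 6 10 5 3)| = 5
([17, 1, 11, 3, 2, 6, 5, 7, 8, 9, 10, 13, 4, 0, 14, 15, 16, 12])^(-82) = [12, 1, 13, 3, 11, 5, 6, 7, 8, 9, 10, 0, 2, 17, 14, 15, 16, 4]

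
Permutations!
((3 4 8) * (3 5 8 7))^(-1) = (3 7 4)(5 8)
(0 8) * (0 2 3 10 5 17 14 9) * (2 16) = [8, 1, 3, 10, 4, 17, 6, 7, 16, 0, 5, 11, 12, 13, 9, 15, 2, 14] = (0 8 16 2 3 10 5 17 14 9)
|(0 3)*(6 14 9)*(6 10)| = |(0 3)(6 14 9 10)| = 4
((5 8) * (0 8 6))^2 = (0 5)(6 8)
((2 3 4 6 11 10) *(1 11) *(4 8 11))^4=((1 4 6)(2 3 8 11 10))^4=(1 4 6)(2 10 11 8 3)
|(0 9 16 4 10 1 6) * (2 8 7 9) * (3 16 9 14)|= |(0 2 8 7 14 3 16 4 10 1 6)|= 11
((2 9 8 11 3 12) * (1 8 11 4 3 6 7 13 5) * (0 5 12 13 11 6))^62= (0 6 12 4 5 7 2 3 1 11 9 13 8)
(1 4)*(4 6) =[0, 6, 2, 3, 1, 5, 4] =(1 6 4)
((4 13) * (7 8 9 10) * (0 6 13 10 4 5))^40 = ((0 6 13 5)(4 10 7 8 9))^40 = (13)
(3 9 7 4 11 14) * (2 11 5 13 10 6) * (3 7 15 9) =(2 11 14 7 4 5 13 10 6)(9 15) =[0, 1, 11, 3, 5, 13, 2, 4, 8, 15, 6, 14, 12, 10, 7, 9]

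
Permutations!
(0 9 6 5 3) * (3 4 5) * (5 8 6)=(0 9 5 4 8 6 3)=[9, 1, 2, 0, 8, 4, 3, 7, 6, 5]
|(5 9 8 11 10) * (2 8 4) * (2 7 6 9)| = 20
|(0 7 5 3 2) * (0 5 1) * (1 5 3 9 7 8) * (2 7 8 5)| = |(0 5 9 8 1)(2 3 7)| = 15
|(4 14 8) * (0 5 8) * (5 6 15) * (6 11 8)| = |(0 11 8 4 14)(5 6 15)| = 15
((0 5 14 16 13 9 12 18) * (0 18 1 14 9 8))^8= ((18)(0 5 9 12 1 14 16 13 8))^8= (18)(0 8 13 16 14 1 12 9 5)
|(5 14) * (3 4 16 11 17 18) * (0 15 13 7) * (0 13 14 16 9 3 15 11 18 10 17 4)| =|(0 11 4 9 3)(5 16 18 15 14)(7 13)(10 17)| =10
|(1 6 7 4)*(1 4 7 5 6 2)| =|(7)(1 2)(5 6)| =2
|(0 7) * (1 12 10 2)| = 4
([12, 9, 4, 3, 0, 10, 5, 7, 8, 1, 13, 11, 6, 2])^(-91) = [13, 9, 5, 3, 10, 0, 4, 7, 8, 1, 12, 11, 2, 6]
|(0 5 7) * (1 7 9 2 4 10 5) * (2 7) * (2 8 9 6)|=5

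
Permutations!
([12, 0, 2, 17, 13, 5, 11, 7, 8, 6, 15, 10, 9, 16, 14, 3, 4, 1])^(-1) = (0 1 17 3 15 10 11 6 9 12)(4 16 13)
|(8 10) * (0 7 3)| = |(0 7 3)(8 10)| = 6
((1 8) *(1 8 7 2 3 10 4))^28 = (1 10 2)(3 7 4) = ((1 7 2 3 10 4))^28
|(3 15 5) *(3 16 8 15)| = 4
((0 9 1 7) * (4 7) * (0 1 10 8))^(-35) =((0 9 10 8)(1 4 7))^(-35) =(0 9 10 8)(1 4 7)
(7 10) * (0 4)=(0 4)(7 10)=[4, 1, 2, 3, 0, 5, 6, 10, 8, 9, 7]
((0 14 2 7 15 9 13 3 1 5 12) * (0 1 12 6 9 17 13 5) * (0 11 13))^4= (0 15 2)(1 12 3 13 11)(5 6 9)(7 14 17)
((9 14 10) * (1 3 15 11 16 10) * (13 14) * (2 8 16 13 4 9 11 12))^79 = ((1 3 15 12 2 8 16 10 11 13 14)(4 9))^79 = (1 15 2 16 11 14 3 12 8 10 13)(4 9)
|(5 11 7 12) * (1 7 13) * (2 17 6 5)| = 9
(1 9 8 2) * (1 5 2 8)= (1 9)(2 5)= [0, 9, 5, 3, 4, 2, 6, 7, 8, 1]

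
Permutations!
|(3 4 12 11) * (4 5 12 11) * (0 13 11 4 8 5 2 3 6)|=|(0 13 11 6)(2 3)(5 12 8)|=12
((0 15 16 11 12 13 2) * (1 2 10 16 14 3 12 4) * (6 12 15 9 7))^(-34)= ((0 9 7 6 12 13 10 16 11 4 1 2)(3 15 14))^(-34)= (0 7 12 10 11 1)(2 9 6 13 16 4)(3 14 15)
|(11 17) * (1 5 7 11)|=5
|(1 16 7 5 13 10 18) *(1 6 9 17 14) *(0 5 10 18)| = 12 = |(0 5 13 18 6 9 17 14 1 16 7 10)|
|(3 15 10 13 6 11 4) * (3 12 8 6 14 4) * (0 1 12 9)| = |(0 1 12 8 6 11 3 15 10 13 14 4 9)| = 13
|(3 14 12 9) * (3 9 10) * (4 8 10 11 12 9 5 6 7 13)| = 10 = |(3 14 9 5 6 7 13 4 8 10)(11 12)|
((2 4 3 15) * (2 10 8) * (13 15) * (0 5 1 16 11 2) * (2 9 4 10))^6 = (0 4 8 9 10 11 2 16 15 1 13 5 3)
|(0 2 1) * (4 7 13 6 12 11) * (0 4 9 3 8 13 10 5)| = 7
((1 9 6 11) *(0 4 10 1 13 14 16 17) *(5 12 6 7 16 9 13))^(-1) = ((0 4 10 1 13 14 9 7 16 17)(5 12 6 11))^(-1) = (0 17 16 7 9 14 13 1 10 4)(5 11 6 12)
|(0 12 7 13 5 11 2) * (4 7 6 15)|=|(0 12 6 15 4 7 13 5 11 2)|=10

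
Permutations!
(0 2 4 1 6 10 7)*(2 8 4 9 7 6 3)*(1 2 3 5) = (0 8 4 2 9 7)(1 5)(6 10) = [8, 5, 9, 3, 2, 1, 10, 0, 4, 7, 6]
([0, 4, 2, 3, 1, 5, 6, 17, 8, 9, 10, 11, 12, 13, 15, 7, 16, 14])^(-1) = [0, 4, 2, 3, 1, 5, 6, 15, 8, 9, 10, 11, 12, 13, 17, 14, 16, 7]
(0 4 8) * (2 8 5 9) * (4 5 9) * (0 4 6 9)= (0 5 6 9 2 8 4)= [5, 1, 8, 3, 0, 6, 9, 7, 4, 2]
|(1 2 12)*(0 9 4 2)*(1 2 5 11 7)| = |(0 9 4 5 11 7 1)(2 12)| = 14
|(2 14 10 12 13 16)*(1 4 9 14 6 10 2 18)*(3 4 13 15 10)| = 12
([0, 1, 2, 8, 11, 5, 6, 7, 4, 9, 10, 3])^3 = [0, 1, 2, 11, 8, 5, 6, 7, 3, 9, 10, 4]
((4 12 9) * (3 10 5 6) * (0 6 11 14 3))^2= (3 5 14 10 11)(4 9 12)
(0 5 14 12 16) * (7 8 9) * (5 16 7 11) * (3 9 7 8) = (0 16)(3 9 11 5 14 12 8 7) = [16, 1, 2, 9, 4, 14, 6, 3, 7, 11, 10, 5, 8, 13, 12, 15, 0]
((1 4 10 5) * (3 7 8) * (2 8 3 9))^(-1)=((1 4 10 5)(2 8 9)(3 7))^(-1)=(1 5 10 4)(2 9 8)(3 7)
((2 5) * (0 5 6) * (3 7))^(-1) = (0 6 2 5)(3 7)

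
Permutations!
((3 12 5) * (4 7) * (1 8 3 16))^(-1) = (1 16 5 12 3 8)(4 7)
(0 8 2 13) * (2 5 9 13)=(0 8 5 9 13)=[8, 1, 2, 3, 4, 9, 6, 7, 5, 13, 10, 11, 12, 0]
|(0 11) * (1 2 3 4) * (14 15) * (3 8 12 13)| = |(0 11)(1 2 8 12 13 3 4)(14 15)| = 14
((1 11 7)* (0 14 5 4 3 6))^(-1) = ((0 14 5 4 3 6)(1 11 7))^(-1) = (0 6 3 4 5 14)(1 7 11)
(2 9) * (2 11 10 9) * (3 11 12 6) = [0, 1, 2, 11, 4, 5, 3, 7, 8, 12, 9, 10, 6] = (3 11 10 9 12 6)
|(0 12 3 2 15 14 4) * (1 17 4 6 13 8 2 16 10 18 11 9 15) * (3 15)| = 66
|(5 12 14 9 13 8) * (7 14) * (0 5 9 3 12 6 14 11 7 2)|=42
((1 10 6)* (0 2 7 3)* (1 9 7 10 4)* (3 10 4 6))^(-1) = (0 3 10 7 9 6 1 4 2)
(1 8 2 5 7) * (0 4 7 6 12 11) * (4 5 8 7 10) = (0 5 6 12 11)(1 7)(2 8)(4 10) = [5, 7, 8, 3, 10, 6, 12, 1, 2, 9, 4, 0, 11]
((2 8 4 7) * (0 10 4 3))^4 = (0 2 10 8 4 3 7)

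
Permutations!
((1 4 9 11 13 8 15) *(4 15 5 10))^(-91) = (1 15)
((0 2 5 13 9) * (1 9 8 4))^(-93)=((0 2 5 13 8 4 1 9))^(-93)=(0 13 1 2 8 9 5 4)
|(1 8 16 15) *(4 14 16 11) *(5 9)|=14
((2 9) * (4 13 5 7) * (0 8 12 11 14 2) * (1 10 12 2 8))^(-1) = (0 9 2 8 14 11 12 10 1)(4 7 5 13)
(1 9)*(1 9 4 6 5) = (9)(1 4 6 5) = [0, 4, 2, 3, 6, 1, 5, 7, 8, 9]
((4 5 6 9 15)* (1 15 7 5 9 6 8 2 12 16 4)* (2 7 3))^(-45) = (1 15)(2 4)(3 16)(9 12)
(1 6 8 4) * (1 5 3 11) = (1 6 8 4 5 3 11) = [0, 6, 2, 11, 5, 3, 8, 7, 4, 9, 10, 1]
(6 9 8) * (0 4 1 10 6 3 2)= (0 4 1 10 6 9 8 3 2)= [4, 10, 0, 2, 1, 5, 9, 7, 3, 8, 6]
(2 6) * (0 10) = (0 10)(2 6) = [10, 1, 6, 3, 4, 5, 2, 7, 8, 9, 0]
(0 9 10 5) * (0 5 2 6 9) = (2 6 9 10) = [0, 1, 6, 3, 4, 5, 9, 7, 8, 10, 2]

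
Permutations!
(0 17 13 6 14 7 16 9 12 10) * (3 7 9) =[17, 1, 2, 7, 4, 5, 14, 16, 8, 12, 0, 11, 10, 6, 9, 15, 3, 13] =(0 17 13 6 14 9 12 10)(3 7 16)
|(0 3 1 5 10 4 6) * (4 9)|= |(0 3 1 5 10 9 4 6)|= 8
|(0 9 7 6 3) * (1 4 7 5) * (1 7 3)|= 8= |(0 9 5 7 6 1 4 3)|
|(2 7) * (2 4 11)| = |(2 7 4 11)| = 4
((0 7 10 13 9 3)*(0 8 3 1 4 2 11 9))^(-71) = ((0 7 10 13)(1 4 2 11 9)(3 8))^(-71) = (0 7 10 13)(1 9 11 2 4)(3 8)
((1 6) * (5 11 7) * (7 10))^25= (1 6)(5 11 10 7)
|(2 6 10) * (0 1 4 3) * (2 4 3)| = 12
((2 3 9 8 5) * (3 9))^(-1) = (2 5 8 9)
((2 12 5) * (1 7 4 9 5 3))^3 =((1 7 4 9 5 2 12 3))^3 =(1 9 12 7 5 3 4 2)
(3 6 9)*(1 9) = (1 9 3 6) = [0, 9, 2, 6, 4, 5, 1, 7, 8, 3]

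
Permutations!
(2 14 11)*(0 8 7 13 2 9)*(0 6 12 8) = [0, 1, 14, 3, 4, 5, 12, 13, 7, 6, 10, 9, 8, 2, 11] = (2 14 11 9 6 12 8 7 13)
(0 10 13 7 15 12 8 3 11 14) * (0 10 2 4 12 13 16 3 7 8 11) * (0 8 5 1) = (0 2 4 12 11 14 10 16 3 8 7 15 13 5 1) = [2, 0, 4, 8, 12, 1, 6, 15, 7, 9, 16, 14, 11, 5, 10, 13, 3]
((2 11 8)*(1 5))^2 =(2 8 11)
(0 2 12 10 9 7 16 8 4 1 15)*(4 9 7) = [2, 15, 12, 3, 1, 5, 6, 16, 9, 4, 7, 11, 10, 13, 14, 0, 8] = (0 2 12 10 7 16 8 9 4 1 15)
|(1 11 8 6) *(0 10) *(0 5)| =12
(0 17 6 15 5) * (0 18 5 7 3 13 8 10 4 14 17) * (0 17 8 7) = (0 17 6 15)(3 13 7)(4 14 8 10)(5 18) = [17, 1, 2, 13, 14, 18, 15, 3, 10, 9, 4, 11, 12, 7, 8, 0, 16, 6, 5]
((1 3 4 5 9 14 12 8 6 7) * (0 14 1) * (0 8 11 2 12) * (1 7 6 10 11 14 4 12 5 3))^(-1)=((0 4 3 12 14)(2 5 9 7 8 10 11))^(-1)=(0 14 12 3 4)(2 11 10 8 7 9 5)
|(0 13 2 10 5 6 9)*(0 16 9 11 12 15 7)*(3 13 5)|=|(0 5 6 11 12 15 7)(2 10 3 13)(9 16)|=28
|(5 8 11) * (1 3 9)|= 3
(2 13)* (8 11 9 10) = (2 13)(8 11 9 10) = [0, 1, 13, 3, 4, 5, 6, 7, 11, 10, 8, 9, 12, 2]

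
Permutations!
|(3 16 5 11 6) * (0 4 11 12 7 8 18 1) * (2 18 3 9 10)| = |(0 4 11 6 9 10 2 18 1)(3 16 5 12 7 8)| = 18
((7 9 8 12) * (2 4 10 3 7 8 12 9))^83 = ((2 4 10 3 7)(8 9 12))^83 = (2 3 4 7 10)(8 12 9)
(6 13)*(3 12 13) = (3 12 13 6) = [0, 1, 2, 12, 4, 5, 3, 7, 8, 9, 10, 11, 13, 6]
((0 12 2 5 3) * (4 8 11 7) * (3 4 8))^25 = (0 12 2 5 4 3)(7 8 11)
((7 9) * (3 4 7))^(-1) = (3 9 7 4)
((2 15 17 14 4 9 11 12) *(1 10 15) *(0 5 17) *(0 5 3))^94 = (1 4 10 9 15 11 5 12 17 2 14)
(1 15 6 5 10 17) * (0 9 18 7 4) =[9, 15, 2, 3, 0, 10, 5, 4, 8, 18, 17, 11, 12, 13, 14, 6, 16, 1, 7] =(0 9 18 7 4)(1 15 6 5 10 17)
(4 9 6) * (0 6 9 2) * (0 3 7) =[6, 1, 3, 7, 2, 5, 4, 0, 8, 9] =(9)(0 6 4 2 3 7)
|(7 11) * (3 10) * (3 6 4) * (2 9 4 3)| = 6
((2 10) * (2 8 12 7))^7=((2 10 8 12 7))^7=(2 8 7 10 12)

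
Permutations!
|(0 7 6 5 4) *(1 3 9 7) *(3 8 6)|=6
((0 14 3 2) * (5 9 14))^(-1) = (0 2 3 14 9 5)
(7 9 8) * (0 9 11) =(0 9 8 7 11) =[9, 1, 2, 3, 4, 5, 6, 11, 7, 8, 10, 0]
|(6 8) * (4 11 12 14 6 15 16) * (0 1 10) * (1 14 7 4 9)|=36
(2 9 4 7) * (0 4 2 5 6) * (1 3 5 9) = (0 4 7 9 2 1 3 5 6) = [4, 3, 1, 5, 7, 6, 0, 9, 8, 2]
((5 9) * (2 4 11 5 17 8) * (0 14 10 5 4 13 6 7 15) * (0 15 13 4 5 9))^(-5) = (0 8)(2 14)(4 10)(5 17)(6 7 13)(9 11)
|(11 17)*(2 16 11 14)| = 5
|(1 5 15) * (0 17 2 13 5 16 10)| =|(0 17 2 13 5 15 1 16 10)| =9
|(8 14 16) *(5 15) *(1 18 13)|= |(1 18 13)(5 15)(8 14 16)|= 6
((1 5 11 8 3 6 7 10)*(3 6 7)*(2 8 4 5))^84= ((1 2 8 6 3 7 10)(4 5 11))^84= (11)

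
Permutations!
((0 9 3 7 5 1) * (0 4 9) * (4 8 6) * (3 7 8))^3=(1 6 7 3 4 5 8 9)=((1 3 8 6 4 9 7 5))^3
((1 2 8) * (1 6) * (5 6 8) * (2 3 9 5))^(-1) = (1 6 5 9 3)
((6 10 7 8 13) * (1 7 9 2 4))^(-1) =((1 7 8 13 6 10 9 2 4))^(-1) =(1 4 2 9 10 6 13 8 7)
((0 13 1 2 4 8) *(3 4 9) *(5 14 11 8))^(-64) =((0 13 1 2 9 3 4 5 14 11 8))^(-64) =(0 1 9 4 14 8 13 2 3 5 11)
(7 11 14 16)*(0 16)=(0 16 7 11 14)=[16, 1, 2, 3, 4, 5, 6, 11, 8, 9, 10, 14, 12, 13, 0, 15, 7]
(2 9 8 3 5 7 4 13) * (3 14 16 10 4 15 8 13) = (2 9 13)(3 5 7 15 8 14 16 10 4) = [0, 1, 9, 5, 3, 7, 6, 15, 14, 13, 4, 11, 12, 2, 16, 8, 10]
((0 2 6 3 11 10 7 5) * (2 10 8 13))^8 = (2 3 8)(6 11 13)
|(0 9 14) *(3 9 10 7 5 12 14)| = |(0 10 7 5 12 14)(3 9)| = 6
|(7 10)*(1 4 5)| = 6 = |(1 4 5)(7 10)|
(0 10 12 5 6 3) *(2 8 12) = (0 10 2 8 12 5 6 3) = [10, 1, 8, 0, 4, 6, 3, 7, 12, 9, 2, 11, 5]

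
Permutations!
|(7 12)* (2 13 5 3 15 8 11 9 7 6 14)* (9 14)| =8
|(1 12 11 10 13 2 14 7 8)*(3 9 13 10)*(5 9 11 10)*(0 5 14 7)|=22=|(0 5 9 13 2 7 8 1 12 10 14)(3 11)|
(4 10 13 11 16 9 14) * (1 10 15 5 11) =(1 10 13)(4 15 5 11 16 9 14) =[0, 10, 2, 3, 15, 11, 6, 7, 8, 14, 13, 16, 12, 1, 4, 5, 9]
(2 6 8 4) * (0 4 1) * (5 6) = (0 4 2 5 6 8 1) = [4, 0, 5, 3, 2, 6, 8, 7, 1]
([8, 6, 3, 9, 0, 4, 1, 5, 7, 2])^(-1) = [4, 6, 9, 2, 5, 7, 1, 8, 0, 3]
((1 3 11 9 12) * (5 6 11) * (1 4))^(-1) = ((1 3 5 6 11 9 12 4))^(-1) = (1 4 12 9 11 6 5 3)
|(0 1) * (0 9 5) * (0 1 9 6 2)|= 6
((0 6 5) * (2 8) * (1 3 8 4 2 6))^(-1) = ((0 1 3 8 6 5)(2 4))^(-1) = (0 5 6 8 3 1)(2 4)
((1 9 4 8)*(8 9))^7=((1 8)(4 9))^7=(1 8)(4 9)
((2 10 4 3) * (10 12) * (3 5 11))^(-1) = ((2 12 10 4 5 11 3))^(-1) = (2 3 11 5 4 10 12)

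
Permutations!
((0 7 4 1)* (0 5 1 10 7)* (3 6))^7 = (1 5)(3 6)(4 10 7)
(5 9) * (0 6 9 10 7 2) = (0 6 9 5 10 7 2) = [6, 1, 0, 3, 4, 10, 9, 2, 8, 5, 7]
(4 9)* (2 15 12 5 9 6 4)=(2 15 12 5 9)(4 6)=[0, 1, 15, 3, 6, 9, 4, 7, 8, 2, 10, 11, 5, 13, 14, 12]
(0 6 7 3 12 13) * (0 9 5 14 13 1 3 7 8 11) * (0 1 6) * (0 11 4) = (0 11 1 3 12 6 8 4)(5 14 13 9) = [11, 3, 2, 12, 0, 14, 8, 7, 4, 5, 10, 1, 6, 9, 13]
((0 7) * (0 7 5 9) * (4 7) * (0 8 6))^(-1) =(0 6 8 9 5)(4 7)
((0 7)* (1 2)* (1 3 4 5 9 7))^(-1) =(0 7 9 5 4 3 2 1)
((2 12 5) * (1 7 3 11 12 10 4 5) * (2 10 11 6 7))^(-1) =(1 12 11 2)(3 7 6)(4 10 5)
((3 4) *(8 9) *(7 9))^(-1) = ((3 4)(7 9 8))^(-1) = (3 4)(7 8 9)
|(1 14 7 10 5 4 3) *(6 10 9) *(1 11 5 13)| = |(1 14 7 9 6 10 13)(3 11 5 4)| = 28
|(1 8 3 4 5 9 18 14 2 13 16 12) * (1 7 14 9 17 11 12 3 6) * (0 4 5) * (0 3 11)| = |(0 4 3 5 17)(1 8 6)(2 13 16 11 12 7 14)(9 18)| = 210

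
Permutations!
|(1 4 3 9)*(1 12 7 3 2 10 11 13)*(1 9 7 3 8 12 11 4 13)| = |(1 13 9 11)(2 10 4)(3 7 8 12)| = 12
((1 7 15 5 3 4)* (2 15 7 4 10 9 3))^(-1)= (1 4)(2 5 15)(3 9 10)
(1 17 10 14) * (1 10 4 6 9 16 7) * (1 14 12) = (1 17 4 6 9 16 7 14 10 12) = [0, 17, 2, 3, 6, 5, 9, 14, 8, 16, 12, 11, 1, 13, 10, 15, 7, 4]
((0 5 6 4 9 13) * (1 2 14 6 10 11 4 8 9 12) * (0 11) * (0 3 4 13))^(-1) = ((0 5 10 3 4 12 1 2 14 6 8 9)(11 13))^(-1) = (0 9 8 6 14 2 1 12 4 3 10 5)(11 13)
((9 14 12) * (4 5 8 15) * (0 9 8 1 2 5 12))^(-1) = ((0 9 14)(1 2 5)(4 12 8 15))^(-1) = (0 14 9)(1 5 2)(4 15 8 12)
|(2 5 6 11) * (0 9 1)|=|(0 9 1)(2 5 6 11)|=12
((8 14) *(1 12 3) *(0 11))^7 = ((0 11)(1 12 3)(8 14))^7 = (0 11)(1 12 3)(8 14)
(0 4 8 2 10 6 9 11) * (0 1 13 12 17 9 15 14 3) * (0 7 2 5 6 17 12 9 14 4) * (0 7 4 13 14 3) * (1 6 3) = (0 7 2 10 17 1 14)(3 4 8 5)(6 15 13 9 11) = [7, 14, 10, 4, 8, 3, 15, 2, 5, 11, 17, 6, 12, 9, 0, 13, 16, 1]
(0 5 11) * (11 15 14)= (0 5 15 14 11)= [5, 1, 2, 3, 4, 15, 6, 7, 8, 9, 10, 0, 12, 13, 11, 14]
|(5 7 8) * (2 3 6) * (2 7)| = |(2 3 6 7 8 5)| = 6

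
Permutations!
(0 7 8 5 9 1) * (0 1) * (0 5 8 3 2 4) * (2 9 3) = (0 7 2 4)(3 9 5) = [7, 1, 4, 9, 0, 3, 6, 2, 8, 5]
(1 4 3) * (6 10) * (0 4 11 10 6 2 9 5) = (0 4 3 1 11 10 2 9 5) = [4, 11, 9, 1, 3, 0, 6, 7, 8, 5, 2, 10]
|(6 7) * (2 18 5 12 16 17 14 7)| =9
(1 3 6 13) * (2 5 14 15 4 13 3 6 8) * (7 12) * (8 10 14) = [0, 6, 5, 10, 13, 8, 3, 12, 2, 9, 14, 11, 7, 1, 15, 4] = (1 6 3 10 14 15 4 13)(2 5 8)(7 12)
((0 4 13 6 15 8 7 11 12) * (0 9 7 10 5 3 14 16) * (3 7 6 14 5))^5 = (16)(3 9)(5 6)(7 15)(8 11)(10 12)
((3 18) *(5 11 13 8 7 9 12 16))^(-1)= (3 18)(5 16 12 9 7 8 13 11)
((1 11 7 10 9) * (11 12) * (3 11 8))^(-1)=(1 9 10 7 11 3 8 12)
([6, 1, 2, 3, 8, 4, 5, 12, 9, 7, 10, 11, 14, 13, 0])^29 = [5, 1, 2, 3, 9, 8, 4, 14, 7, 12, 10, 11, 0, 13, 6]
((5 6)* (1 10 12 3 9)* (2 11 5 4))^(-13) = ((1 10 12 3 9)(2 11 5 6 4))^(-13) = (1 12 9 10 3)(2 5 4 11 6)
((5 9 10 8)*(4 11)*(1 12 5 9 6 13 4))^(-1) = (1 11 4 13 6 5 12)(8 10 9)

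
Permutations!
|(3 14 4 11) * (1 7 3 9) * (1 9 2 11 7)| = |(2 11)(3 14 4 7)| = 4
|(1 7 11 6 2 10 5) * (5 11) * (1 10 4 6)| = |(1 7 5 10 11)(2 4 6)| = 15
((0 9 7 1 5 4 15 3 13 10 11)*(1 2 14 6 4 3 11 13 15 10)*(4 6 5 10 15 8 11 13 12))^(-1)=(0 11 8 3 5 14 2 7 9)(1 13 15 4 12 10)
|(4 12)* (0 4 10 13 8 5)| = 7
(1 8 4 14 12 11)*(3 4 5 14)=(1 8 5 14 12 11)(3 4)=[0, 8, 2, 4, 3, 14, 6, 7, 5, 9, 10, 1, 11, 13, 12]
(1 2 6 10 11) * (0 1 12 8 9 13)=(0 1 2 6 10 11 12 8 9 13)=[1, 2, 6, 3, 4, 5, 10, 7, 9, 13, 11, 12, 8, 0]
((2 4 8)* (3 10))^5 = ((2 4 8)(3 10))^5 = (2 8 4)(3 10)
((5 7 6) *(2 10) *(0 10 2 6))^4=(0 7 5 6 10)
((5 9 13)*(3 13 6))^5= (13)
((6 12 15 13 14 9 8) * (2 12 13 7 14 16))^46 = ((2 12 15 7 14 9 8 6 13 16))^46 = (2 8 15 13 14)(6 7 16 9 12)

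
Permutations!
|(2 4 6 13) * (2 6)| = |(2 4)(6 13)| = 2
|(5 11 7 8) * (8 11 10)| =|(5 10 8)(7 11)| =6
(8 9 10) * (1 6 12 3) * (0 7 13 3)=(0 7 13 3 1 6 12)(8 9 10)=[7, 6, 2, 1, 4, 5, 12, 13, 9, 10, 8, 11, 0, 3]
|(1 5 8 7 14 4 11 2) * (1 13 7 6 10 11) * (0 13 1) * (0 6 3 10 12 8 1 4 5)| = 24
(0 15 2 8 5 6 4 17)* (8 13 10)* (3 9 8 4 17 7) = [15, 1, 13, 9, 7, 6, 17, 3, 5, 8, 4, 11, 12, 10, 14, 2, 16, 0] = (0 15 2 13 10 4 7 3 9 8 5 6 17)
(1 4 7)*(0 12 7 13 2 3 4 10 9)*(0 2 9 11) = (0 12 7 1 10 11)(2 3 4 13 9) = [12, 10, 3, 4, 13, 5, 6, 1, 8, 2, 11, 0, 7, 9]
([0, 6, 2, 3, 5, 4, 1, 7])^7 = (7)(1 6)(4 5)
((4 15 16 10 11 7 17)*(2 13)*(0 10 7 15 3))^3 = ((0 10 11 15 16 7 17 4 3)(2 13))^3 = (0 15 17)(2 13)(3 11 7)(4 10 16)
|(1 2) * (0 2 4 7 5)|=|(0 2 1 4 7 5)|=6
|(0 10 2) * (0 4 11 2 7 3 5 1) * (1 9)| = 21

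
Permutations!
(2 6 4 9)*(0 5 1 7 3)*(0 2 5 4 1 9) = (0 4)(1 7 3 2 6)(5 9) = [4, 7, 6, 2, 0, 9, 1, 3, 8, 5]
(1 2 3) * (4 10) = [0, 2, 3, 1, 10, 5, 6, 7, 8, 9, 4] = (1 2 3)(4 10)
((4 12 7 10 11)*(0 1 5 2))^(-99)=(0 1 5 2)(4 12 7 10 11)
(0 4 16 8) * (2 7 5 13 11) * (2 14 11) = (0 4 16 8)(2 7 5 13)(11 14) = [4, 1, 7, 3, 16, 13, 6, 5, 0, 9, 10, 14, 12, 2, 11, 15, 8]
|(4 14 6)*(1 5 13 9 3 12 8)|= 21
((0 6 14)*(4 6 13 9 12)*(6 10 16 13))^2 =(0 14 6)(4 16 9)(10 13 12)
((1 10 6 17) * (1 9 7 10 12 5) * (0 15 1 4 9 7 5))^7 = ((0 15 1 12)(4 9 5)(6 17 7 10))^7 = (0 12 1 15)(4 9 5)(6 10 7 17)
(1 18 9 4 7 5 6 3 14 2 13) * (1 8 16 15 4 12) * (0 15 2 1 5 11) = [15, 18, 13, 14, 7, 6, 3, 11, 16, 12, 10, 0, 5, 8, 1, 4, 2, 17, 9] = (0 15 4 7 11)(1 18 9 12 5 6 3 14)(2 13 8 16)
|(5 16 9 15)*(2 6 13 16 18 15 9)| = 12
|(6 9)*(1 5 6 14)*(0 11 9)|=|(0 11 9 14 1 5 6)|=7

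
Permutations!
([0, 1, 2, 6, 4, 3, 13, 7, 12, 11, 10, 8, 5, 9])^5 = [0, 1, 2, 8, 4, 11, 12, 7, 13, 3, 10, 6, 9, 5]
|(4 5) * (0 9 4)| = |(0 9 4 5)| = 4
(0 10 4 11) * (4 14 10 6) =(0 6 4 11)(10 14) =[6, 1, 2, 3, 11, 5, 4, 7, 8, 9, 14, 0, 12, 13, 10]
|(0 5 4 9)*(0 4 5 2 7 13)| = |(0 2 7 13)(4 9)| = 4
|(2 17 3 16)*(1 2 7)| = 6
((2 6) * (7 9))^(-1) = ((2 6)(7 9))^(-1) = (2 6)(7 9)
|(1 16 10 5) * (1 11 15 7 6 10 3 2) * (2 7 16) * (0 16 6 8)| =|(0 16 3 7 8)(1 2)(5 11 15 6 10)| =10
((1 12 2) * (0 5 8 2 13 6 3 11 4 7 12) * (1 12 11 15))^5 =((0 5 8 2 12 13 6 3 15 1)(4 7 11))^5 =(0 13)(1 12)(2 15)(3 8)(4 11 7)(5 6)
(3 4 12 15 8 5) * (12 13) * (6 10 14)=(3 4 13 12 15 8 5)(6 10 14)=[0, 1, 2, 4, 13, 3, 10, 7, 5, 9, 14, 11, 15, 12, 6, 8]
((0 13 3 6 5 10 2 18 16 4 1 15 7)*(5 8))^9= ((0 13 3 6 8 5 10 2 18 16 4 1 15 7))^9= (0 16 8 7 18 6 15 2 3 1 10 13 4 5)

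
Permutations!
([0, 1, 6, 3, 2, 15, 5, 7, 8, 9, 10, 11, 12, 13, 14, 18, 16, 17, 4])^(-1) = [0, 1, 4, 3, 18, 6, 2, 7, 8, 9, 10, 11, 12, 13, 14, 5, 16, 17, 15]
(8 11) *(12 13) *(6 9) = (6 9)(8 11)(12 13) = [0, 1, 2, 3, 4, 5, 9, 7, 11, 6, 10, 8, 13, 12]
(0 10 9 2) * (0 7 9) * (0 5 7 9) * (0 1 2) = (0 10 5 7 1 2 9) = [10, 2, 9, 3, 4, 7, 6, 1, 8, 0, 5]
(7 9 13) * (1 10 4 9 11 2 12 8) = (1 10 4 9 13 7 11 2 12 8) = [0, 10, 12, 3, 9, 5, 6, 11, 1, 13, 4, 2, 8, 7]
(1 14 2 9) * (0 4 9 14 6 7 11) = (0 4 9 1 6 7 11)(2 14) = [4, 6, 14, 3, 9, 5, 7, 11, 8, 1, 10, 0, 12, 13, 2]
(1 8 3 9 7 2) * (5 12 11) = (1 8 3 9 7 2)(5 12 11) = [0, 8, 1, 9, 4, 12, 6, 2, 3, 7, 10, 5, 11]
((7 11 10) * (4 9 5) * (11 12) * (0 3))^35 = ((0 3)(4 9 5)(7 12 11 10))^35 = (0 3)(4 5 9)(7 10 11 12)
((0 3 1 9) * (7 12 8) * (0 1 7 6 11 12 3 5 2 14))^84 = ((0 5 2 14)(1 9)(3 7)(6 11 12 8))^84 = (14)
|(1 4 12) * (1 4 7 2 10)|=|(1 7 2 10)(4 12)|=4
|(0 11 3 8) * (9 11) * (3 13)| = |(0 9 11 13 3 8)| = 6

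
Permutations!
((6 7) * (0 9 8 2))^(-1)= ((0 9 8 2)(6 7))^(-1)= (0 2 8 9)(6 7)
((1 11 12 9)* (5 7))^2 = ((1 11 12 9)(5 7))^2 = (1 12)(9 11)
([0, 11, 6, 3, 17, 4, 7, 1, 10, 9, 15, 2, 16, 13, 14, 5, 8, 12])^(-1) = (1 7 6 2 11)(4 5 15 10 8 16 12 17)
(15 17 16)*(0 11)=(0 11)(15 17 16)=[11, 1, 2, 3, 4, 5, 6, 7, 8, 9, 10, 0, 12, 13, 14, 17, 15, 16]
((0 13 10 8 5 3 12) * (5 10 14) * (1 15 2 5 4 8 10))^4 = (0 8 5 13 1 3 14 15 12 4 2)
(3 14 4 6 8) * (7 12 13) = [0, 1, 2, 14, 6, 5, 8, 12, 3, 9, 10, 11, 13, 7, 4] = (3 14 4 6 8)(7 12 13)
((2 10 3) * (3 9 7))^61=((2 10 9 7 3))^61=(2 10 9 7 3)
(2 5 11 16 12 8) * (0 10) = (0 10)(2 5 11 16 12 8) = [10, 1, 5, 3, 4, 11, 6, 7, 2, 9, 0, 16, 8, 13, 14, 15, 12]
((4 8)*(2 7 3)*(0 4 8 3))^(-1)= ((8)(0 4 3 2 7))^(-1)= (8)(0 7 2 3 4)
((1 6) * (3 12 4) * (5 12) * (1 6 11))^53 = ((1 11)(3 5 12 4))^53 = (1 11)(3 5 12 4)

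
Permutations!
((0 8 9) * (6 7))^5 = ((0 8 9)(6 7))^5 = (0 9 8)(6 7)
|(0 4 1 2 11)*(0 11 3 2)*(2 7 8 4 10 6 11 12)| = 11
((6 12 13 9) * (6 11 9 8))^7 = ((6 12 13 8)(9 11))^7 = (6 8 13 12)(9 11)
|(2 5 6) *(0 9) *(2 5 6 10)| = |(0 9)(2 6 5 10)| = 4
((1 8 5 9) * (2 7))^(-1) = (1 9 5 8)(2 7)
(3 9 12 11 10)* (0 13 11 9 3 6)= (0 13 11 10 6)(9 12)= [13, 1, 2, 3, 4, 5, 0, 7, 8, 12, 6, 10, 9, 11]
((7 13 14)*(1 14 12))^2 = ((1 14 7 13 12))^2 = (1 7 12 14 13)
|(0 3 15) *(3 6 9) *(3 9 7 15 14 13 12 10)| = |(0 6 7 15)(3 14 13 12 10)| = 20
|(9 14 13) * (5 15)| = 6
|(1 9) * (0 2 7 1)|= |(0 2 7 1 9)|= 5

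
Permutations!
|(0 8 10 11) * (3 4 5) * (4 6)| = 4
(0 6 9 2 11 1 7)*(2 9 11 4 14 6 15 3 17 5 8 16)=(0 15 3 17 5 8 16 2 4 14 6 11 1 7)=[15, 7, 4, 17, 14, 8, 11, 0, 16, 9, 10, 1, 12, 13, 6, 3, 2, 5]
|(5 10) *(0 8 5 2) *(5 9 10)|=|(0 8 9 10 2)|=5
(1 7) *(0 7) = (0 7 1) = [7, 0, 2, 3, 4, 5, 6, 1]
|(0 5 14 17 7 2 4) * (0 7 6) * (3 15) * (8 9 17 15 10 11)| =33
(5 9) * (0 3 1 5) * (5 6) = (0 3 1 6 5 9) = [3, 6, 2, 1, 4, 9, 5, 7, 8, 0]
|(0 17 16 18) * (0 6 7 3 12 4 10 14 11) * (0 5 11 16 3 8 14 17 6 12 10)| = 18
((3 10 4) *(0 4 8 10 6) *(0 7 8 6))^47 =(0 3 4)(6 10 8 7)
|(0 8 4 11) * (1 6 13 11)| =|(0 8 4 1 6 13 11)| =7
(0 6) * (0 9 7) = (0 6 9 7) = [6, 1, 2, 3, 4, 5, 9, 0, 8, 7]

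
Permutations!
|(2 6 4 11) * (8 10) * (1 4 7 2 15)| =12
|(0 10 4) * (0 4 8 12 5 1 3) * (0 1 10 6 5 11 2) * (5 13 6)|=14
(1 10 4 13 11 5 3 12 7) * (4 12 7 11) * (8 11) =(1 10 12 8 11 5 3 7)(4 13) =[0, 10, 2, 7, 13, 3, 6, 1, 11, 9, 12, 5, 8, 4]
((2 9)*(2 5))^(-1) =(2 5 9)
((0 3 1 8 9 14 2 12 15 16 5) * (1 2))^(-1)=(0 5 16 15 12 2 3)(1 14 9 8)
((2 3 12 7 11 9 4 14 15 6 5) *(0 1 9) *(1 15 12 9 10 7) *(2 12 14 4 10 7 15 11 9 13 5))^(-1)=((0 11)(1 7 9 10 15 6 2 3 13 5 12))^(-1)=(0 11)(1 12 5 13 3 2 6 15 10 9 7)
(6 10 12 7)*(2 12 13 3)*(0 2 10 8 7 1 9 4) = (0 2 12 1 9 4)(3 10 13)(6 8 7) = [2, 9, 12, 10, 0, 5, 8, 6, 7, 4, 13, 11, 1, 3]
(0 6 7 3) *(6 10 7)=(0 10 7 3)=[10, 1, 2, 0, 4, 5, 6, 3, 8, 9, 7]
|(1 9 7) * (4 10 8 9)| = |(1 4 10 8 9 7)| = 6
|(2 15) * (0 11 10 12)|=|(0 11 10 12)(2 15)|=4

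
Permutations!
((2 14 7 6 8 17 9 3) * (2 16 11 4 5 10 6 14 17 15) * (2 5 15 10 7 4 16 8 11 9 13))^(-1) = ((2 17 13)(3 8 10 6 11 16 9)(4 15 5 7 14))^(-1) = (2 13 17)(3 9 16 11 6 10 8)(4 14 7 5 15)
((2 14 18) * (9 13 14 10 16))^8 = (2 10 16 9 13 14 18)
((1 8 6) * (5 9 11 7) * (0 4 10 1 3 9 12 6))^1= ((0 4 10 1 8)(3 9 11 7 5 12 6))^1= (0 4 10 1 8)(3 9 11 7 5 12 6)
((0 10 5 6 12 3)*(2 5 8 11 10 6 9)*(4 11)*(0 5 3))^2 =(0 12 6)(2 5)(3 9)(4 10)(8 11)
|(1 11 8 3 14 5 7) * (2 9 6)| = |(1 11 8 3 14 5 7)(2 9 6)| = 21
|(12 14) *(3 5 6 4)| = 4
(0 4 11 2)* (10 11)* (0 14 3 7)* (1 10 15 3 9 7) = (0 4 15 3 1 10 11 2 14 9 7) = [4, 10, 14, 1, 15, 5, 6, 0, 8, 7, 11, 2, 12, 13, 9, 3]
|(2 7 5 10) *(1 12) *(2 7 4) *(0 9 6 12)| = 30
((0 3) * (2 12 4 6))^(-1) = ((0 3)(2 12 4 6))^(-1) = (0 3)(2 6 4 12)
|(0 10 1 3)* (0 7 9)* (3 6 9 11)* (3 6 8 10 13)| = 21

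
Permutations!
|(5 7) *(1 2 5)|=4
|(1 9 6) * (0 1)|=|(0 1 9 6)|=4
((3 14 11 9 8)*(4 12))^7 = ((3 14 11 9 8)(4 12))^7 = (3 11 8 14 9)(4 12)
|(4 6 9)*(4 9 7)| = 3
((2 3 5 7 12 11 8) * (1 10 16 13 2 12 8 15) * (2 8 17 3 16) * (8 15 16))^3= (1 8 16)(2 11 15)(3 17 7 5)(10 12 13)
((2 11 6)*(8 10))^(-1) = (2 6 11)(8 10)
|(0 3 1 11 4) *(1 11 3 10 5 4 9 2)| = |(0 10 5 4)(1 3 11 9 2)| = 20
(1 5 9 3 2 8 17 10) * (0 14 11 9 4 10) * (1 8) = (0 14 11 9 3 2 1 5 4 10 8 17) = [14, 5, 1, 2, 10, 4, 6, 7, 17, 3, 8, 9, 12, 13, 11, 15, 16, 0]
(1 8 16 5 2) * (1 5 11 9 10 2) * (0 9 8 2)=(0 9 10)(1 2 5)(8 16 11)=[9, 2, 5, 3, 4, 1, 6, 7, 16, 10, 0, 8, 12, 13, 14, 15, 11]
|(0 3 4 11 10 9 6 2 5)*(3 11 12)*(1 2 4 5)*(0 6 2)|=30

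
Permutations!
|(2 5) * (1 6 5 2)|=|(1 6 5)|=3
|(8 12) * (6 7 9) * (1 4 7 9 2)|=|(1 4 7 2)(6 9)(8 12)|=4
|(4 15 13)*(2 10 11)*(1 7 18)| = |(1 7 18)(2 10 11)(4 15 13)| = 3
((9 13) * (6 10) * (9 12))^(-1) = (6 10)(9 12 13)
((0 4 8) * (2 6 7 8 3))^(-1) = (0 8 7 6 2 3 4)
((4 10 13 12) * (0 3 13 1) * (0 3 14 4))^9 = (0 14 4 10 1 3 13 12)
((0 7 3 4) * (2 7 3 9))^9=((0 3 4)(2 7 9))^9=(9)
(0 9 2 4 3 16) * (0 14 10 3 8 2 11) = (0 9 11)(2 4 8)(3 16 14 10) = [9, 1, 4, 16, 8, 5, 6, 7, 2, 11, 3, 0, 12, 13, 10, 15, 14]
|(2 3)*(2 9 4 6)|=5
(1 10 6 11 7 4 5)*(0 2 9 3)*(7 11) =(11)(0 2 9 3)(1 10 6 7 4 5) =[2, 10, 9, 0, 5, 1, 7, 4, 8, 3, 6, 11]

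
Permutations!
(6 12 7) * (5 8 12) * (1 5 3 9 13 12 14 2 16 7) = (1 5 8 14 2 16 7 6 3 9 13 12) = [0, 5, 16, 9, 4, 8, 3, 6, 14, 13, 10, 11, 1, 12, 2, 15, 7]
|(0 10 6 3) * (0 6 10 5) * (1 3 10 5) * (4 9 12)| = 6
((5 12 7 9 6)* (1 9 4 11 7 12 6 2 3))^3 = (12)(1 3 2 9)(5 6)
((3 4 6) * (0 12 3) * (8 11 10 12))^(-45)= (0 10 4 8 12 6 11 3)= ((0 8 11 10 12 3 4 6))^(-45)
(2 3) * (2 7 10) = [0, 1, 3, 7, 4, 5, 6, 10, 8, 9, 2] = (2 3 7 10)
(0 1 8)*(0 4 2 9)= (0 1 8 4 2 9)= [1, 8, 9, 3, 2, 5, 6, 7, 4, 0]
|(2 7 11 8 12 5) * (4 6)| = |(2 7 11 8 12 5)(4 6)| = 6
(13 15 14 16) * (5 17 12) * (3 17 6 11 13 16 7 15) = (3 17 12 5 6 11 13)(7 15 14) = [0, 1, 2, 17, 4, 6, 11, 15, 8, 9, 10, 13, 5, 3, 7, 14, 16, 12]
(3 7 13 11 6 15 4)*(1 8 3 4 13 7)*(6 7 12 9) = (1 8 3)(6 15 13 11 7 12 9) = [0, 8, 2, 1, 4, 5, 15, 12, 3, 6, 10, 7, 9, 11, 14, 13]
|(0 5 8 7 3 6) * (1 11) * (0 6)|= 10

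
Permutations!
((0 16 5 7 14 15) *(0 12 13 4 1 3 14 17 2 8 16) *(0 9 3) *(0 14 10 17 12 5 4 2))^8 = ((0 9 3 10 17)(1 14 15 5 7 12 13 2 8 16 4))^8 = (0 10 9 17 3)(1 8 12 15 4 2 7 14 16 13 5)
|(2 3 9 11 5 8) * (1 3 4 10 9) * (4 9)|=|(1 3)(2 9 11 5 8)(4 10)|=10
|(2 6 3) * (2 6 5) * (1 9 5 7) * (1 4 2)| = 6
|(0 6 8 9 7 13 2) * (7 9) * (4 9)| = 6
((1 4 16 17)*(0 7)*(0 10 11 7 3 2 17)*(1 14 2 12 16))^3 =((0 3 12 16)(1 4)(2 17 14)(7 10 11))^3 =(17)(0 16 12 3)(1 4)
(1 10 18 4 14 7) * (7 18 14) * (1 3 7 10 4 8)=(1 4 10 14 18 8)(3 7)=[0, 4, 2, 7, 10, 5, 6, 3, 1, 9, 14, 11, 12, 13, 18, 15, 16, 17, 8]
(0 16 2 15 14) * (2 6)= (0 16 6 2 15 14)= [16, 1, 15, 3, 4, 5, 2, 7, 8, 9, 10, 11, 12, 13, 0, 14, 6]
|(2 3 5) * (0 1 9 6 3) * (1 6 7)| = |(0 6 3 5 2)(1 9 7)| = 15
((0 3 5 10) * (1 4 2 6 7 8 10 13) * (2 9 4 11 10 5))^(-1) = (0 10 11 1 13 5 8 7 6 2 3)(4 9)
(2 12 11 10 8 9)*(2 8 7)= (2 12 11 10 7)(8 9)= [0, 1, 12, 3, 4, 5, 6, 2, 9, 8, 7, 10, 11]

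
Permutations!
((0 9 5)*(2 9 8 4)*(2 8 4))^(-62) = (0 9 8)(2 4 5)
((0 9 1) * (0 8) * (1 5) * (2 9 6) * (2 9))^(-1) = (0 8 1 5 9 6)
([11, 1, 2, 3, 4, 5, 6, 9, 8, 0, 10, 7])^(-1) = (0 9 7 11)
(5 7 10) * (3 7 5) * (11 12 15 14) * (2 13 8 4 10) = (2 13 8 4 10 3 7)(11 12 15 14) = [0, 1, 13, 7, 10, 5, 6, 2, 4, 9, 3, 12, 15, 8, 11, 14]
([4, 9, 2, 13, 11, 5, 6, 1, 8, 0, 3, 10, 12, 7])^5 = (0 13 4 7 11 1 10 9 3)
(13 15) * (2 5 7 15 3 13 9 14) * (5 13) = (2 13 3 5 7 15 9 14) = [0, 1, 13, 5, 4, 7, 6, 15, 8, 14, 10, 11, 12, 3, 2, 9]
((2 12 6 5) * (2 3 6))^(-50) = ((2 12)(3 6 5))^(-50) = (12)(3 6 5)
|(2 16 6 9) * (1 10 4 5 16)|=|(1 10 4 5 16 6 9 2)|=8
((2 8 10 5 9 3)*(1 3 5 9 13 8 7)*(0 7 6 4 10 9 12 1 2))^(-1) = (0 3 1 12 10 4 6 2 7)(5 9 8 13)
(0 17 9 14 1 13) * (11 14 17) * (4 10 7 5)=(0 11 14 1 13)(4 10 7 5)(9 17)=[11, 13, 2, 3, 10, 4, 6, 5, 8, 17, 7, 14, 12, 0, 1, 15, 16, 9]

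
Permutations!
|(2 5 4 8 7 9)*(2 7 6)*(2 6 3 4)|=6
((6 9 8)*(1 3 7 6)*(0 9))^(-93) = ((0 9 8 1 3 7 6))^(-93) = (0 7 1 9 6 3 8)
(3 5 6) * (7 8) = (3 5 6)(7 8) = [0, 1, 2, 5, 4, 6, 3, 8, 7]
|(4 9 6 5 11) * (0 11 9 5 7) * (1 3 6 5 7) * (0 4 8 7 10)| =|(0 11 8 7 4 10)(1 3 6)(5 9)| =6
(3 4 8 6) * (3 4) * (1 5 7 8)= (1 5 7 8 6 4)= [0, 5, 2, 3, 1, 7, 4, 8, 6]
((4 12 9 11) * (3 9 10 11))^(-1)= ((3 9)(4 12 10 11))^(-1)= (3 9)(4 11 10 12)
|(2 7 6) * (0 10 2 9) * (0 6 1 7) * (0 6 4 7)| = 8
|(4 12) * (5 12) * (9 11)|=6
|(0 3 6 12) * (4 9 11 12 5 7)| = 9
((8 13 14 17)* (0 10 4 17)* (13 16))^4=(0 8)(4 13)(10 16)(14 17)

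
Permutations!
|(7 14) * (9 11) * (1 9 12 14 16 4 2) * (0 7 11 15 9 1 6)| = |(0 7 16 4 2 6)(9 15)(11 12 14)| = 6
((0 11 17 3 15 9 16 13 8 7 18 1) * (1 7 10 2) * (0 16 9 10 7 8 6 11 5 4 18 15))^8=(0 2)(1 5)(3 10)(4 16)(6 8)(7 11)(13 18)(15 17)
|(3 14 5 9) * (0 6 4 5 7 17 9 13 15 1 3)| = |(0 6 4 5 13 15 1 3 14 7 17 9)| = 12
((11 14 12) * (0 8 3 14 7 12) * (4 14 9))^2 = (0 3 4)(7 11 12)(8 9 14) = ((0 8 3 9 4 14)(7 12 11))^2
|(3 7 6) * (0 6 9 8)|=6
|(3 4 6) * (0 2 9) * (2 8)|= 12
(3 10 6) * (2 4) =(2 4)(3 10 6) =[0, 1, 4, 10, 2, 5, 3, 7, 8, 9, 6]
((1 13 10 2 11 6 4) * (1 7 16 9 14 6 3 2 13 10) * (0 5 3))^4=((0 5 3 2 11)(1 10 13)(4 7 16 9 14 6))^4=(0 11 2 3 5)(1 10 13)(4 14 16)(6 9 7)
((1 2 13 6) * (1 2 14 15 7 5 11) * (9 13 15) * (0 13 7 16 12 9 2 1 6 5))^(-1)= ((0 13 5 11 6 1 14 2 15 16 12 9 7))^(-1)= (0 7 9 12 16 15 2 14 1 6 11 5 13)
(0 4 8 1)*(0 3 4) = (1 3 4 8) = [0, 3, 2, 4, 8, 5, 6, 7, 1]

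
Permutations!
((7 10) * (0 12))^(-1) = (0 12)(7 10)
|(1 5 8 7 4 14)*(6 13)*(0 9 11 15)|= 12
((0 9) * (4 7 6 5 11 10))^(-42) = ((0 9)(4 7 6 5 11 10))^(-42) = (11)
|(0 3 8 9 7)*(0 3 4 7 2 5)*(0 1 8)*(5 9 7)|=14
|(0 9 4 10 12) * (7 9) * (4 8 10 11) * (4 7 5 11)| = 8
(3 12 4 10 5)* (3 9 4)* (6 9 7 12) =(3 6 9 4 10 5 7 12) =[0, 1, 2, 6, 10, 7, 9, 12, 8, 4, 5, 11, 3]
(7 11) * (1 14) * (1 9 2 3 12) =(1 14 9 2 3 12)(7 11) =[0, 14, 3, 12, 4, 5, 6, 11, 8, 2, 10, 7, 1, 13, 9]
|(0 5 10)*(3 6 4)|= 3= |(0 5 10)(3 6 4)|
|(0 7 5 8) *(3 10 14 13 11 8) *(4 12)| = 18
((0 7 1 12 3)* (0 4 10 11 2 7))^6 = (1 2 10 3)(4 12 7 11)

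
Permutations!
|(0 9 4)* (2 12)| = 6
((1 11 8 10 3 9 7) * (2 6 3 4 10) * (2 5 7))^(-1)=((1 11 8 5 7)(2 6 3 9)(4 10))^(-1)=(1 7 5 8 11)(2 9 3 6)(4 10)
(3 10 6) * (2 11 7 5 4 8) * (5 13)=(2 11 7 13 5 4 8)(3 10 6)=[0, 1, 11, 10, 8, 4, 3, 13, 2, 9, 6, 7, 12, 5]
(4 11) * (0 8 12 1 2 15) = [8, 2, 15, 3, 11, 5, 6, 7, 12, 9, 10, 4, 1, 13, 14, 0] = (0 8 12 1 2 15)(4 11)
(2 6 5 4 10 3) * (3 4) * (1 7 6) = (1 7 6 5 3 2)(4 10) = [0, 7, 1, 2, 10, 3, 5, 6, 8, 9, 4]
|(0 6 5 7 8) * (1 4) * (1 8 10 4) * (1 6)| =|(0 1 6 5 7 10 4 8)| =8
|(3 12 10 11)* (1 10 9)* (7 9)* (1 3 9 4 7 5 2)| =|(1 10 11 9 3 12 5 2)(4 7)| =8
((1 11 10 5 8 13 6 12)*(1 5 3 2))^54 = ((1 11 10 3 2)(5 8 13 6 12))^54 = (1 2 3 10 11)(5 12 6 13 8)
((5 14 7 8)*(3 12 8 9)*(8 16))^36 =(3 5)(7 16)(8 9)(12 14)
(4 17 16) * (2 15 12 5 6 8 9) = [0, 1, 15, 3, 17, 6, 8, 7, 9, 2, 10, 11, 5, 13, 14, 12, 4, 16] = (2 15 12 5 6 8 9)(4 17 16)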